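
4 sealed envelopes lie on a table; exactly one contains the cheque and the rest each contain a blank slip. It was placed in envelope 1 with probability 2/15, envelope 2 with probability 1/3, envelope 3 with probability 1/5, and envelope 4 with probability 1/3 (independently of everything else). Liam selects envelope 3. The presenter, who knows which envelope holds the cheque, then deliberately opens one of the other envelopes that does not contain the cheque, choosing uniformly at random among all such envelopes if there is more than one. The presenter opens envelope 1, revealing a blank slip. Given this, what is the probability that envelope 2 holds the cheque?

5/12

Condition on the true location of the cheque.
If it is in envelope 1 (prior 2/15): the presenter opened envelope 1, so this case is ruled out; weight (2/15)·0 = 0.
If it is in either of envelopes 2 and 4 (prior 1/3 each): the presenter has 2 equally likely choices, so probability 1/2; weight (1/3)·(1/2) = 1/6 each.
If it is in envelope 3 (prior 1/5): the presenter has 3 equally likely choices, so probability 1/3; weight (1/5)·(1/3) = 1/15.
The weights sum to 2/5.
So P(the cheque in envelope 2 | the presenter opened envelope 1) = (1/6) / (2/5) = 5/12.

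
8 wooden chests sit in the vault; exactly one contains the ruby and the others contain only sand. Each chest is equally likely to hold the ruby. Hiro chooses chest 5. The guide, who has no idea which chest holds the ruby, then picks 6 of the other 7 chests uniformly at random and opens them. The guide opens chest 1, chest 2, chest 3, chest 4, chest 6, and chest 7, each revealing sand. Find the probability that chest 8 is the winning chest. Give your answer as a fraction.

Because the guide chose which chests to open without knowing where the ruby is, the choice is independent of the prize location. Learning that none of the 6 opened chests holds the ruby simply rules out those 6 locations and leaves the remaining 2 chests still equally likely by symmetry.
So P(the ruby in chest 8) = 1/2.

1/2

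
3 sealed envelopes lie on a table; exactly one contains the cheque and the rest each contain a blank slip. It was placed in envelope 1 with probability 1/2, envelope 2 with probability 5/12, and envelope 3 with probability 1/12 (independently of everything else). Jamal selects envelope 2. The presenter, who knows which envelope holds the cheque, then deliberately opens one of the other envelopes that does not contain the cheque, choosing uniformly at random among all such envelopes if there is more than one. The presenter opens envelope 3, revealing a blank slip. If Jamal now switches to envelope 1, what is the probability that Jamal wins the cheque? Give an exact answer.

12/17

Consider each possible location of the cheque in turn.
If it is in envelope 1 (prior 1/2): the presenter has no choice, probability 1; weight (1/2)·1 = 1/2.
If it is in envelope 2 (prior 5/12): the presenter has 2 equally likely choices, so probability 1/2; weight (5/12)·(1/2) = 5/24.
If it is in envelope 3 (prior 1/12): the presenter opened envelope 3, so this case is ruled out; weight (1/12)·0 = 0.
The weights sum to 17/24.
So P(the cheque in envelope 1 | the presenter opened envelope 3) = (1/2) / (17/24) = 12/17.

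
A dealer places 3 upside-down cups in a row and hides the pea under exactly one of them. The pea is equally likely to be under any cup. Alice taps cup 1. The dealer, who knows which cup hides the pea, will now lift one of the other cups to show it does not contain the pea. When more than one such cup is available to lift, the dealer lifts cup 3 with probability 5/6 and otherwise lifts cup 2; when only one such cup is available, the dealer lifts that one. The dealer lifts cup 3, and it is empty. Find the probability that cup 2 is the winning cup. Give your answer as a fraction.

Condition on the true location of the pea.
If it is under cup 1 (prior 1/3): cup 3 is available, opened with probability 5/6; weight (1/3)·(5/6) = 5/18.
If it is under cup 2 (prior 1/3): only cup 3 is available, probability 1; weight (1/3)·1 = 1/3.
If it is under cup 3 (prior 1/3): the dealer opened cup 3, so this case is ruled out; weight (1/3)·0 = 0.
The weights sum to 11/18.
So P(the pea under cup 2 | the dealer opened cup 3) = (1/3) / (11/18) = 6/11.

6/11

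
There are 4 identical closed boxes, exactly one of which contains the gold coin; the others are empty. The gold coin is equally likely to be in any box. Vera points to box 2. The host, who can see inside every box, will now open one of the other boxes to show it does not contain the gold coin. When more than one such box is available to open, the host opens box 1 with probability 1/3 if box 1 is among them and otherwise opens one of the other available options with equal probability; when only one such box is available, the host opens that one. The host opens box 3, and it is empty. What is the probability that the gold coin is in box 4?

Consider each possible location of the gold coin in turn.
If it is in box 1 (prior 1/4): box 1 holds the prize so is unavailable; the host chooses uniformly among the 2 others, probability 1/2; weight (1/4)·(1/2) = 1/8.
If it is in box 2 (prior 1/4): box 1 is available but not opened; box 3 gets probability (1 − 1/3)/2 = 1/3; weight (1/4)·(1/3) = 1/12.
If it is in box 3 (prior 1/4): the host opened box 3, so this case is ruled out; weight (1/4)·0 = 0.
If it is in box 4 (prior 1/4): box 1 is available but not opened, probability 2/3; weight (1/4)·(2/3) = 1/6.
The weights sum to 3/8.
So P(the gold coin in box 4 | the host opened box 3) = (1/6) / (3/8) = 4/9.

4/9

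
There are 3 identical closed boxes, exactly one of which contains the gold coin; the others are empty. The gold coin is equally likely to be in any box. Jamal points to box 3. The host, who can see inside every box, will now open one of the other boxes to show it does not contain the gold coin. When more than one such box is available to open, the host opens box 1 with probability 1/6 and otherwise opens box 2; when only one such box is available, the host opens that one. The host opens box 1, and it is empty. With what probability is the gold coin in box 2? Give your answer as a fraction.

Condition on the true location of the gold coin.
If it is in box 1 (prior 1/3): the host opened box 1, so this case is ruled out; weight (1/3)·0 = 0.
If it is in box 2 (prior 1/3): only box 1 is available, probability 1; weight (1/3)·1 = 1/3.
If it is in box 3 (prior 1/3): box 1 is available, opened with probability 1/6; weight (1/3)·(1/6) = 1/18.
The weights sum to 7/18.
So P(the gold coin in box 2 | the host opened box 1) = (1/3) / (7/18) = 6/7.

6/7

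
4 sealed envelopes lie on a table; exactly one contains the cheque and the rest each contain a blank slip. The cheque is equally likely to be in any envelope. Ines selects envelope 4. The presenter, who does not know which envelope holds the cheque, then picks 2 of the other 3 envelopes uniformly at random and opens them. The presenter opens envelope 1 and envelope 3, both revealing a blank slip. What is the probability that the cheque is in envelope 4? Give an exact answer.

Apply Bayes' rule, conditioning on where the cheque actually is.
If it is in either of envelopes 1 and 3 (prior 1/4 each): that envelope was opened and seen not to hold the prize — ruled out; weight (1/4)·0 = 0 each.
If it is in either of envelopes 2 and 4 (prior 1/4 each): the presenter picks exactly this set with probability 1/3 regardless, and none is the prize; weight (1/4)·(1/3) = 1/12 each.
The weights sum to 1/6.
So P(the cheque in envelope 4 | the presenter opened envelope 1 and envelope 3) = (1/12) / (1/6) = 1/2.

1/2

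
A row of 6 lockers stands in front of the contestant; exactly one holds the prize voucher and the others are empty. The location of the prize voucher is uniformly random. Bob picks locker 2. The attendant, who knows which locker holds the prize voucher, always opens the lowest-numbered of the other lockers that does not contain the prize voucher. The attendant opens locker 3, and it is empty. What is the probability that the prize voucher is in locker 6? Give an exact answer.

Condition on the true location of the prize voucher.
If it is in locker 1 (prior 1/6): locker 3 is the lowest-numbered option available, probability 1; weight (1/6)·1 = 1/6.
If it is in any of lockers 2, 4, 5, and 6 (prior 1/6 each): the attendant would have opened locker 1 instead, probability 0; weight (1/6)·0 = 0 each.
If it is in locker 3 (prior 1/6): the attendant opened locker 3, so this case is ruled out; weight (1/6)·0 = 0.
The weights sum to 1/6.
So P(the prize voucher in locker 6 | the attendant opened locker 3) = 0 / (1/6) = 0.

0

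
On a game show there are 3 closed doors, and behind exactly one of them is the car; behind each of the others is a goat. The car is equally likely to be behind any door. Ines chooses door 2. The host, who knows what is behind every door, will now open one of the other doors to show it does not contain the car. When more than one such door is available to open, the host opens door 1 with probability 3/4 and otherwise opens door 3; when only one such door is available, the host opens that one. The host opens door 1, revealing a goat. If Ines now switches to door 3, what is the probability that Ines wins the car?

4/7

Apply Bayes' rule, conditioning on where the car actually is.
If it is behind door 1 (prior 1/3): the host opened door 1, so this case is ruled out; weight (1/3)·0 = 0.
If it is behind door 2 (prior 1/3): door 1 is available, opened with probability 3/4; weight (1/3)·(3/4) = 1/4.
If it is behind door 3 (prior 1/3): only door 1 is available, probability 1; weight (1/3)·1 = 1/3.
The weights sum to 7/12.
So P(the car behind door 3 | the host opened door 1) = (1/3) / (7/12) = 4/7.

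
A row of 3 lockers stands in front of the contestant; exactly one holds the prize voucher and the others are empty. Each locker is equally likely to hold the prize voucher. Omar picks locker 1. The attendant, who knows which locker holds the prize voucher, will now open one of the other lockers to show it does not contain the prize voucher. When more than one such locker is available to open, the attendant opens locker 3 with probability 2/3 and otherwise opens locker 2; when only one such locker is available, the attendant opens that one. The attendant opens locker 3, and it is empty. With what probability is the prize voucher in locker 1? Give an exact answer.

Apply Bayes' rule, conditioning on where the prize voucher actually is.
If it is in locker 1 (prior 1/3): locker 3 is available, opened with probability 2/3; weight (1/3)·(2/3) = 2/9.
If it is in locker 2 (prior 1/3): only locker 3 is available, probability 1; weight (1/3)·1 = 1/3.
If it is in locker 3 (prior 1/3): the attendant opened locker 3, so this case is ruled out; weight (1/3)·0 = 0.
The weights sum to 5/9.
So P(the prize voucher in locker 1 | the attendant opened locker 3) = (2/9) / (5/9) = 2/5.

2/5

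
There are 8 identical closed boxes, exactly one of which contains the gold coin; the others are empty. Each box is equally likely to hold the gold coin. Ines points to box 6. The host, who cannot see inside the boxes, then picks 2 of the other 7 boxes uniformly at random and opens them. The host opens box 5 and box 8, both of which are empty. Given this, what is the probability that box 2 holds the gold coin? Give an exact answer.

1/6

Because the host chose which boxes to open without knowing where the gold coin is, the choice is independent of the prize location. Learning that none of the 2 opened boxes holds the gold coin simply rules out those 2 locations and leaves the remaining 6 boxes still equally likely by symmetry.
So P(the gold coin in box 2) = 1/6.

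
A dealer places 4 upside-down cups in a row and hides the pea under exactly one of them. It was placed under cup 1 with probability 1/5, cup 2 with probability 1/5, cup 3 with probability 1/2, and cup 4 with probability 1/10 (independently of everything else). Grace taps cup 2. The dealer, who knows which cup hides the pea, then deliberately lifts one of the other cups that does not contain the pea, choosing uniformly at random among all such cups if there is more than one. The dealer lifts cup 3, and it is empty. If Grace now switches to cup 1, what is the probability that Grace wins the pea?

Condition on the true location of the pea.
If it is under cup 1 (prior 1/5): the dealer has 2 equally likely choices, so probability 1/2; weight (1/5)·(1/2) = 1/10.
If it is under cup 2 (prior 1/5): the dealer has 3 equally likely choices, so probability 1/3; weight (1/5)·(1/3) = 1/15.
If it is under cup 3 (prior 1/2): the dealer opened cup 3, so this case is ruled out; weight (1/2)·0 = 0.
If it is under cup 4 (prior 1/10): the dealer has 2 equally likely choices, so probability 1/2; weight (1/10)·(1/2) = 1/20.
The weights sum to 13/60.
So P(the pea under cup 1 | the dealer opened cup 3) = (1/10) / (13/60) = 6/13.

6/13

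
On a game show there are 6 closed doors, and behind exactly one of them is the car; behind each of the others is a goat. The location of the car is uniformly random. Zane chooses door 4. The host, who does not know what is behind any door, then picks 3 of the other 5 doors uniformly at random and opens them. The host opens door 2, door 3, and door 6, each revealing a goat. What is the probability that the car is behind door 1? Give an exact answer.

1/3

Because the host chose which doors to open without knowing where the car is, the choice is independent of the prize location. Learning that none of the 3 opened doors holds the car simply rules out those 3 locations and leaves the remaining 3 doors still equally likely by symmetry.
So P(the car behind door 1) = 1/3.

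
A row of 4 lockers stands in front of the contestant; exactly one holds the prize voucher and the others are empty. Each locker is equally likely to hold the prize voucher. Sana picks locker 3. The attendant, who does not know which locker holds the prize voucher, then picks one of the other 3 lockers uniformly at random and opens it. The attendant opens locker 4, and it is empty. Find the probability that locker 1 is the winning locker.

1/3

Condition on the true location of the prize voucher.
If it is in any of lockers 1, 2, and 3 (prior 1/4 each): the attendant picks locker 4 with probability 1/3 regardless, and it is not the prize; weight (1/4)·(1/3) = 1/12 each.
If it is in locker 4 (prior 1/4): the attendant opened locker 4, so this case is ruled out; weight (1/4)·0 = 0.
The weights sum to 1/4.
So P(the prize voucher in locker 1 | the attendant opened locker 4) = (1/12) / (1/4) = 1/3.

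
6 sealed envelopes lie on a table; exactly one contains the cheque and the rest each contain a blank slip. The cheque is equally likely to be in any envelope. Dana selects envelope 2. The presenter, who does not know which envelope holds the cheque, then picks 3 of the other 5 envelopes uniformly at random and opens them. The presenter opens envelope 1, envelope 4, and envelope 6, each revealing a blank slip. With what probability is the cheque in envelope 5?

1/3

Condition on the true location of the cheque.
If it is in any of envelopes 1, 4, and 6 (prior 1/6 each): that envelope was opened and seen not to hold the prize — ruled out; weight (1/6)·0 = 0 each.
If it is in any of envelopes 2, 3, and 5 (prior 1/6 each): the presenter picks exactly this set with probability 1/10 regardless, and none is the prize; weight (1/6)·(1/10) = 1/60 each.
The weights sum to 1/20.
So P(the cheque in envelope 5 | the presenter opened envelope 1, envelope 4, and envelope 6) = (1/60) / (1/20) = 1/3.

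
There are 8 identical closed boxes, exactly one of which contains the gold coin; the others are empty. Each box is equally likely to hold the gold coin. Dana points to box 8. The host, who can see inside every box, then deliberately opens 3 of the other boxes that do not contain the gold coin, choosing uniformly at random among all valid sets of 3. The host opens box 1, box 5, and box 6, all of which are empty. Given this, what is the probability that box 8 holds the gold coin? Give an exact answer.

Consider each possible location of the gold coin in turn.
If it is in any of boxes 1, 5, and 6 (prior 1/8 each): that box was opened and seen not to hold the prize — ruled out; weight (1/8)·0 = 0 each.
If it is in any of boxes 2, 3, 4, and 7 (prior 1/8 each): the host has 20 equally likely choices, so probability 1/20; weight (1/8)·(1/20) = 1/160 each.
If it is in box 8 (prior 1/8): the host has 35 equally likely choices, so probability 1/35; weight (1/8)·(1/35) = 1/280.
The weights sum to 1/35.
So P(the gold coin in box 8 | the host opened box 1, box 5, and box 6) = (1/280) / (1/35) = 1/8.

1/8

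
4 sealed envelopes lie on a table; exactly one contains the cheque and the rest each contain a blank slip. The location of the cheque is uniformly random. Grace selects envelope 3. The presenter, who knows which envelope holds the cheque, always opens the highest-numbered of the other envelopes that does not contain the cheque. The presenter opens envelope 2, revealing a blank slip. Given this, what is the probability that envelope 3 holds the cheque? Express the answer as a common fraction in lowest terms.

Apply Bayes' rule, conditioning on where the cheque actually is.
If it is in either of envelopes 1 and 3 (prior 1/4 each): the presenter would have opened envelope 4 instead, probability 0; weight (1/4)·0 = 0 each.
If it is in envelope 2 (prior 1/4): the presenter opened envelope 2, so this case is ruled out; weight (1/4)·0 = 0.
If it is in envelope 4 (prior 1/4): envelope 2 is the highest-numbered option available, probability 1; weight (1/4)·1 = 1/4.
The weights sum to 1/4.
So P(the cheque in envelope 3 | the presenter opened envelope 2) = 0 / (1/4) = 0.

0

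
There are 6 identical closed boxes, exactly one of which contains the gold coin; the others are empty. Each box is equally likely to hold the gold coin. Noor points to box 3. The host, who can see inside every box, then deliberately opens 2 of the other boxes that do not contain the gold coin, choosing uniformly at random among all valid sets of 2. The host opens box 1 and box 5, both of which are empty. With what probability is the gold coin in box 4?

Consider each possible location of the gold coin in turn.
If it is in either of boxes 1 and 5 (prior 1/6 each): that box was opened and seen not to hold the prize — ruled out; weight (1/6)·0 = 0 each.
If it is in any of boxes 2, 4, and 6 (prior 1/6 each): the host has 6 equally likely choices, so probability 1/6; weight (1/6)·(1/6) = 1/36 each.
If it is in box 3 (prior 1/6): the host has 10 equally likely choices, so probability 1/10; weight (1/6)·(1/10) = 1/60.
The weights sum to 1/10.
So P(the gold coin in box 4 | the host opened box 1 and box 5) = (1/36) / (1/10) = 5/18.

5/18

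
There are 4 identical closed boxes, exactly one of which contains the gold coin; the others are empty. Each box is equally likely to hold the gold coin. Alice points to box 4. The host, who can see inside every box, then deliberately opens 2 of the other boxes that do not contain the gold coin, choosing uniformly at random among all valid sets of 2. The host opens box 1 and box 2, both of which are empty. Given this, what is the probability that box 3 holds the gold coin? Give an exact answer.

Condition on the true location of the gold coin.
If it is in either of boxes 1 and 2 (prior 1/4 each): that box was opened and seen not to hold the prize — ruled out; weight (1/4)·0 = 0 each.
If it is in box 3 (prior 1/4): the host has no choice, probability 1; weight (1/4)·1 = 1/4.
If it is in box 4 (prior 1/4): the host has 3 equally likely choices, so probability 1/3; weight (1/4)·(1/3) = 1/12.
The weights sum to 1/3.
So P(the gold coin in box 3 | the host opened box 1 and box 2) = (1/4) / (1/3) = 3/4.

3/4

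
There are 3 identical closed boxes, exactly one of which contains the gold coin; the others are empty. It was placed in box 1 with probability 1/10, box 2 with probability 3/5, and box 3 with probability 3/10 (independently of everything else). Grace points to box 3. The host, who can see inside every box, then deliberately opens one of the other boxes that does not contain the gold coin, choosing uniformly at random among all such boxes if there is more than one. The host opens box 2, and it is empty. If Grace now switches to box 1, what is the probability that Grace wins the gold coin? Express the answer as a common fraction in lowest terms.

2/5

Consider each possible location of the gold coin in turn.
If it is in box 1 (prior 1/10): the host has no choice, probability 1; weight (1/10)·1 = 1/10.
If it is in box 2 (prior 3/5): the host opened box 2, so this case is ruled out; weight (3/5)·0 = 0.
If it is in box 3 (prior 3/10): the host has 2 equally likely choices, so probability 1/2; weight (3/10)·(1/2) = 3/20.
The weights sum to 1/4.
So P(the gold coin in box 1 | the host opened box 2) = (1/10) / (1/4) = 2/5.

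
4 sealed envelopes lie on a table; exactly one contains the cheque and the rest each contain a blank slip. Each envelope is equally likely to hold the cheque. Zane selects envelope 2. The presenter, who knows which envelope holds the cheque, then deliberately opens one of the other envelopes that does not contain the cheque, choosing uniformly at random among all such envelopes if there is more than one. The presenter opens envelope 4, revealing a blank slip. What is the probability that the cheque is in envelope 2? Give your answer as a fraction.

1/4

Apply Bayes' rule, conditioning on where the cheque actually is.
If it is in either of envelopes 1 and 3 (prior 1/4 each): the presenter has 2 equally likely choices, so probability 1/2; weight (1/4)·(1/2) = 1/8 each.
If it is in envelope 2 (prior 1/4): the presenter has 3 equally likely choices, so probability 1/3; weight (1/4)·(1/3) = 1/12.
If it is in envelope 4 (prior 1/4): the presenter opened envelope 4, so this case is ruled out; weight (1/4)·0 = 0.
The weights sum to 1/3.
So P(the cheque in envelope 2 | the presenter opened envelope 4) = (1/12) / (1/3) = 1/4.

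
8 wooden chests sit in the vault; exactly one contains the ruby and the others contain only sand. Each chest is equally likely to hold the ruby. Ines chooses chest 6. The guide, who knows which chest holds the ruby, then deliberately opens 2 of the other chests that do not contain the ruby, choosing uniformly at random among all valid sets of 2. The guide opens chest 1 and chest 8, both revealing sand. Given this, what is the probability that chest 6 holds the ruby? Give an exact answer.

1/8

Consider each possible location of the ruby in turn.
If it is in either of chests 1 and 8 (prior 1/8 each): that chest was opened and seen not to hold the prize — ruled out; weight (1/8)·0 = 0 each.
If it is in any of chests 2, 3, 4, 5, and 7 (prior 1/8 each): the guide has 15 equally likely choices, so probability 1/15; weight (1/8)·(1/15) = 1/120 each.
If it is in chest 6 (prior 1/8): the guide has 21 equally likely choices, so probability 1/21; weight (1/8)·(1/21) = 1/168.
The weights sum to 1/21.
So P(the ruby in chest 6 | the guide opened chest 1 and chest 8) = (1/168) / (1/21) = 1/8.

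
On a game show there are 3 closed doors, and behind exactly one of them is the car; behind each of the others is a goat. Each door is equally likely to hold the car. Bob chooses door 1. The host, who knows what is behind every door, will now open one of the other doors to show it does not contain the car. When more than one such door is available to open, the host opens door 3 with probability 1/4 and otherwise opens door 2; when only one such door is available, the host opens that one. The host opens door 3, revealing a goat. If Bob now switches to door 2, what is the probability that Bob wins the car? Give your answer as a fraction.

4/5

Consider each possible location of the car in turn.
If it is behind door 1 (prior 1/3): door 3 is available, opened with probability 1/4; weight (1/3)·(1/4) = 1/12.
If it is behind door 2 (prior 1/3): only door 3 is available, probability 1; weight (1/3)·1 = 1/3.
If it is behind door 3 (prior 1/3): the host opened door 3, so this case is ruled out; weight (1/3)·0 = 0.
The weights sum to 5/12.
So P(the car behind door 2 | the host opened door 3) = (1/3) / (5/12) = 4/5.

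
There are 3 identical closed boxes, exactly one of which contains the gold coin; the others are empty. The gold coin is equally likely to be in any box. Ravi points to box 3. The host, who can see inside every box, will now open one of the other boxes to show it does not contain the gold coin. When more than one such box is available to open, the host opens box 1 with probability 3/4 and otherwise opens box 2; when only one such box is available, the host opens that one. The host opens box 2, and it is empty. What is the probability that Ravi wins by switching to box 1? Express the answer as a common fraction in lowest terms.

Apply Bayes' rule, conditioning on where the gold coin actually is.
If it is in box 1 (prior 1/3): only box 2 is available, probability 1; weight (1/3)·1 = 1/3.
If it is in box 2 (prior 1/3): the host opened box 2, so this case is ruled out; weight (1/3)·0 = 0.
If it is in box 3 (prior 1/3): box 1 is available but not opened, probability 1/4; weight (1/3)·(1/4) = 1/12.
The weights sum to 5/12.
So P(the gold coin in box 1 | the host opened box 2) = (1/3) / (5/12) = 4/5.

4/5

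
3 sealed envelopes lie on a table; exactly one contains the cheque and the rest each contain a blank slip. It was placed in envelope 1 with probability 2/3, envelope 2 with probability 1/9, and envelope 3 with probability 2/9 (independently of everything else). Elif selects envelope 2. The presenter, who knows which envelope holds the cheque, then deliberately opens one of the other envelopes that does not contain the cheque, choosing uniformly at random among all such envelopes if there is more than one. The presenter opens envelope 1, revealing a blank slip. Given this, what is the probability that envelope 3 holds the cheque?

4/5

Apply Bayes' rule, conditioning on where the cheque actually is.
If it is in envelope 1 (prior 2/3): the presenter opened envelope 1, so this case is ruled out; weight (2/3)·0 = 0.
If it is in envelope 2 (prior 1/9): the presenter has 2 equally likely choices, so probability 1/2; weight (1/9)·(1/2) = 1/18.
If it is in envelope 3 (prior 2/9): the presenter has no choice, probability 1; weight (2/9)·1 = 2/9.
The weights sum to 5/18.
So P(the cheque in envelope 3 | the presenter opened envelope 1) = (2/9) / (5/18) = 4/5.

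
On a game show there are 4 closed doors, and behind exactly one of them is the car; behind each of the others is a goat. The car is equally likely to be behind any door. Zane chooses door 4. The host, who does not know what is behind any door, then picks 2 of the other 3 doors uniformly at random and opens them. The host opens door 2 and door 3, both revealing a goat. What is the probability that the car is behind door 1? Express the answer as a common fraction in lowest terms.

Apply Bayes' rule, conditioning on where the car actually is.
If it is behind either of doors 1 and 4 (prior 1/4 each): the host picks exactly this set with probability 1/3 regardless, and none is the prize; weight (1/4)·(1/3) = 1/12 each.
If it is behind either of doors 2 and 3 (prior 1/4 each): that door was opened and seen not to hold the prize — ruled out; weight (1/4)·0 = 0 each.
The weights sum to 1/6.
So P(the car behind door 1 | the host opened door 2 and door 3) = (1/12) / (1/6) = 1/2.

1/2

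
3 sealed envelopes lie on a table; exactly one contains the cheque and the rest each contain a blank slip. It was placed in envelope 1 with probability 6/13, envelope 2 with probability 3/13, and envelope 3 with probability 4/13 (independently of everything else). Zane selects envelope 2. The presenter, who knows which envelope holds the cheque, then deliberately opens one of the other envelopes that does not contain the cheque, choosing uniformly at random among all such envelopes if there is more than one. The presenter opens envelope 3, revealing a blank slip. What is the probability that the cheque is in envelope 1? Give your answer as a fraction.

4/5

Condition on the true location of the cheque.
If it is in envelope 1 (prior 6/13): the presenter has no choice, probability 1; weight (6/13)·1 = 6/13.
If it is in envelope 2 (prior 3/13): the presenter has 2 equally likely choices, so probability 1/2; weight (3/13)·(1/2) = 3/26.
If it is in envelope 3 (prior 4/13): the presenter opened envelope 3, so this case is ruled out; weight (4/13)·0 = 0.
The weights sum to 15/26.
So P(the cheque in envelope 1 | the presenter opened envelope 3) = (6/13) / (15/26) = 4/5.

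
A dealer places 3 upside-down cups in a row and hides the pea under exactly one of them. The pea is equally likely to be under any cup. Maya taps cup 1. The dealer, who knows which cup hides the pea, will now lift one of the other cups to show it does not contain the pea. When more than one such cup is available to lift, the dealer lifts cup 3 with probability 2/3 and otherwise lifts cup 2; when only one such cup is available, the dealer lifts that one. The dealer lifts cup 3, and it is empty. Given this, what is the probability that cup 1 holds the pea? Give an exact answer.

2/5

Consider each possible location of the pea in turn.
If it is under cup 1 (prior 1/3): cup 3 is available, opened with probability 2/3; weight (1/3)·(2/3) = 2/9.
If it is under cup 2 (prior 1/3): only cup 3 is available, probability 1; weight (1/3)·1 = 1/3.
If it is under cup 3 (prior 1/3): the dealer opened cup 3, so this case is ruled out; weight (1/3)·0 = 0.
The weights sum to 5/9.
So P(the pea under cup 1 | the dealer opened cup 3) = (2/9) / (5/9) = 2/5.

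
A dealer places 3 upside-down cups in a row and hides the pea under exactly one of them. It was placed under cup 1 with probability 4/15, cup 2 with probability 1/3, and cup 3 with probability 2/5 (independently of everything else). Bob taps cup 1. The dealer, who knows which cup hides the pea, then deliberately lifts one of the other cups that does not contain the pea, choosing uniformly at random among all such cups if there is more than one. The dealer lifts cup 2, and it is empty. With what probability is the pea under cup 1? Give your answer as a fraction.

1/4

Apply Bayes' rule, conditioning on where the pea actually is.
If it is under cup 1 (prior 4/15): the dealer has 2 equally likely choices, so probability 1/2; weight (4/15)·(1/2) = 2/15.
If it is under cup 2 (prior 1/3): the dealer opened cup 2, so this case is ruled out; weight (1/3)·0 = 0.
If it is under cup 3 (prior 2/5): the dealer has no choice, probability 1; weight (2/5)·1 = 2/5.
The weights sum to 8/15.
So P(the pea under cup 1 | the dealer opened cup 2) = (2/15) / (8/15) = 1/4.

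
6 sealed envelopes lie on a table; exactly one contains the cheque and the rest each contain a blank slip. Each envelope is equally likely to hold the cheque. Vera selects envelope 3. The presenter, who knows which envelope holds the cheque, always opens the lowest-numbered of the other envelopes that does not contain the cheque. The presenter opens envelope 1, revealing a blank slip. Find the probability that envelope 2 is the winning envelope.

Condition on the true location of the cheque.
If it is in envelope 1 (prior 1/6): the presenter opened envelope 1, so this case is ruled out; weight (1/6)·0 = 0.
If it is in any of envelopes 2, 3, 4, 5, and 6 (prior 1/6 each): envelope 1 is the lowest-numbered option available, probability 1; weight (1/6)·1 = 1/6 each.
The weights sum to 5/6.
So P(the cheque in envelope 2 | the presenter opened envelope 1) = (1/6) / (5/6) = 1/5.

1/5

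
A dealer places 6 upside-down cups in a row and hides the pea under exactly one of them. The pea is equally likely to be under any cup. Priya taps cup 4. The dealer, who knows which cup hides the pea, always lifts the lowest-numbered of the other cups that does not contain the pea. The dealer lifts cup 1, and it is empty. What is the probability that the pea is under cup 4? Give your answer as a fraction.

Apply Bayes' rule, conditioning on where the pea actually is.
If it is under cup 1 (prior 1/6): the dealer opened cup 1, so this case is ruled out; weight (1/6)·0 = 0.
If it is under any of cups 2, 3, 4, 5, and 6 (prior 1/6 each): cup 1 is the lowest-numbered option available, probability 1; weight (1/6)·1 = 1/6 each.
The weights sum to 5/6.
So P(the pea under cup 4 | the dealer opened cup 1) = (1/6) / (5/6) = 1/5.

1/5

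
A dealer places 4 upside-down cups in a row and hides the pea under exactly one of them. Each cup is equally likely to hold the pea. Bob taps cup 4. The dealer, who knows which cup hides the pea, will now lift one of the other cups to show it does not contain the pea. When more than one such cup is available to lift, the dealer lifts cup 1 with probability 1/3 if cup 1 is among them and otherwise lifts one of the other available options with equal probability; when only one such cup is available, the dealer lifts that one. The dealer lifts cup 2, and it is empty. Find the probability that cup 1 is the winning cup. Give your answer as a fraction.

Consider each possible location of the pea in turn.
If it is under cup 1 (prior 1/4): cup 1 holds the prize so is unavailable; the dealer chooses uniformly among the 2 others, probability 1/2; weight (1/4)·(1/2) = 1/8.
If it is under cup 2 (prior 1/4): the dealer opened cup 2, so this case is ruled out; weight (1/4)·0 = 0.
If it is under cup 3 (prior 1/4): cup 1 is available but not opened, probability 2/3; weight (1/4)·(2/3) = 1/6.
If it is under cup 4 (prior 1/4): cup 1 is available but not opened; cup 2 gets probability (1 − 1/3)/2 = 1/3; weight (1/4)·(1/3) = 1/12.
The weights sum to 3/8.
So P(the pea under cup 1 | the dealer opened cup 2) = (1/8) / (3/8) = 1/3.

1/3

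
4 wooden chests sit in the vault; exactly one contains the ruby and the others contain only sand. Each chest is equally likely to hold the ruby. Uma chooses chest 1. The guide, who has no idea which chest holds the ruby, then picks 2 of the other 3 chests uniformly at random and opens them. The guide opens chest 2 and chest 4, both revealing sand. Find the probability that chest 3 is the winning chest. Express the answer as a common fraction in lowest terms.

1/2

Because the guide chose which chests to open without knowing where the ruby is, the choice is independent of the prize location. Learning that none of the 2 opened chests holds the ruby simply rules out those 2 locations and leaves the remaining 2 chests still equally likely by symmetry.
So P(the ruby in chest 3) = 1/2.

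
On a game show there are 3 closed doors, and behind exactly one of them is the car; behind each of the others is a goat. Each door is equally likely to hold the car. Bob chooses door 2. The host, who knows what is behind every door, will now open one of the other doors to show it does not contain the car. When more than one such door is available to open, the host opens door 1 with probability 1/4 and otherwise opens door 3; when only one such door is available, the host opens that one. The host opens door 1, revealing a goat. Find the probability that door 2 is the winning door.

Apply Bayes' rule, conditioning on where the car actually is.
If it is behind door 1 (prior 1/3): the host opened door 1, so this case is ruled out; weight (1/3)·0 = 0.
If it is behind door 2 (prior 1/3): door 1 is available, opened with probability 1/4; weight (1/3)·(1/4) = 1/12.
If it is behind door 3 (prior 1/3): only door 1 is available, probability 1; weight (1/3)·1 = 1/3.
The weights sum to 5/12.
So P(the car behind door 2 | the host opened door 1) = (1/12) / (5/12) = 1/5.

1/5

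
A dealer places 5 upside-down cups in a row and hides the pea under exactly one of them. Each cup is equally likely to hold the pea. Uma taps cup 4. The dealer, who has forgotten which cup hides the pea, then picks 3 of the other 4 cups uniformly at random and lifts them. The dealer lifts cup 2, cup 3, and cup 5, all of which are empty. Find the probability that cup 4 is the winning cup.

1/2

Consider each possible location of the pea in turn.
If it is under either of cups 1 and 4 (prior 1/5 each): the dealer picks exactly this set with probability 1/4 regardless, and none is the prize; weight (1/5)·(1/4) = 1/20 each.
If it is under any of cups 2, 3, and 5 (prior 1/5 each): that cup was opened and seen not to hold the prize — ruled out; weight (1/5)·0 = 0 each.
The weights sum to 1/10.
So P(the pea under cup 4 | the dealer opened cup 2, cup 3, and cup 5) = (1/20) / (1/10) = 1/2.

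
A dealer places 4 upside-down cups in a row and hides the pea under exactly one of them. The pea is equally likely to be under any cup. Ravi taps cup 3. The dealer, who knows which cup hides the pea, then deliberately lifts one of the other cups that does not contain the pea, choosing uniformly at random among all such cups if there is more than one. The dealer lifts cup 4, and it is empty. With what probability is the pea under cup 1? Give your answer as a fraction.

Condition on the true location of the pea.
If it is under either of cups 1 and 2 (prior 1/4 each): the dealer has 2 equally likely choices, so probability 1/2; weight (1/4)·(1/2) = 1/8 each.
If it is under cup 3 (prior 1/4): the dealer has 3 equally likely choices, so probability 1/3; weight (1/4)·(1/3) = 1/12.
If it is under cup 4 (prior 1/4): the dealer opened cup 4, so this case is ruled out; weight (1/4)·0 = 0.
The weights sum to 1/3.
So P(the pea under cup 1 | the dealer opened cup 4) = (1/8) / (1/3) = 3/8.

3/8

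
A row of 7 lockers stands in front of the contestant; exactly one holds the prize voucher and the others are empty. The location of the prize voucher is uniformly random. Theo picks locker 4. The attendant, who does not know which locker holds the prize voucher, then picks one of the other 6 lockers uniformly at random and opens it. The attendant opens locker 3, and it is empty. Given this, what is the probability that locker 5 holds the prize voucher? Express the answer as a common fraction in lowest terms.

Consider each possible location of the prize voucher in turn.
If it is in any of lockers 1, 2, 4, 5, 6, and 7 (prior 1/7 each): the attendant picks locker 3 with probability 1/6 regardless, and it is not the prize; weight (1/7)·(1/6) = 1/42 each.
If it is in locker 3 (prior 1/7): the attendant opened locker 3, so this case is ruled out; weight (1/7)·0 = 0.
The weights sum to 1/7.
So P(the prize voucher in locker 5 | the attendant opened locker 3) = (1/42) / (1/7) = 1/6.

1/6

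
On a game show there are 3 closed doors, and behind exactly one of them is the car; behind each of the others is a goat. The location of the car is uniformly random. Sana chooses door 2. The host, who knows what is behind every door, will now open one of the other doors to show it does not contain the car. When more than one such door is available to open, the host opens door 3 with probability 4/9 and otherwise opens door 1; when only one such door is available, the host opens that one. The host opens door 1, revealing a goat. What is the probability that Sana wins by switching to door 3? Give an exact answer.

9/14

Consider each possible location of the car in turn.
If it is behind door 1 (prior 1/3): the host opened door 1, so this case is ruled out; weight (1/3)·0 = 0.
If it is behind door 2 (prior 1/3): door 3 is available but not opened, probability 5/9; weight (1/3)·(5/9) = 5/27.
If it is behind door 3 (prior 1/3): only door 1 is available, probability 1; weight (1/3)·1 = 1/3.
The weights sum to 14/27.
So P(the car behind door 3 | the host opened door 1) = (1/3) / (14/27) = 9/14.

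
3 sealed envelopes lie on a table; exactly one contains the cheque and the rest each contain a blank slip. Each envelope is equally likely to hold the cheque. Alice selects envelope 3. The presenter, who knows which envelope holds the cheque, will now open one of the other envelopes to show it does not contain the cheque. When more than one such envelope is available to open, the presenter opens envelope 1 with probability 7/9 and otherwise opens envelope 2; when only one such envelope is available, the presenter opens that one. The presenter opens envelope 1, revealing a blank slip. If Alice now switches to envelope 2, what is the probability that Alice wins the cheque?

9/16

Condition on the true location of the cheque.
If it is in envelope 1 (prior 1/3): the presenter opened envelope 1, so this case is ruled out; weight (1/3)·0 = 0.
If it is in envelope 2 (prior 1/3): only envelope 1 is available, probability 1; weight (1/3)·1 = 1/3.
If it is in envelope 3 (prior 1/3): envelope 1 is available, opened with probability 7/9; weight (1/3)·(7/9) = 7/27.
The weights sum to 16/27.
So P(the cheque in envelope 2 | the presenter opened envelope 1) = (1/3) / (16/27) = 9/16.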